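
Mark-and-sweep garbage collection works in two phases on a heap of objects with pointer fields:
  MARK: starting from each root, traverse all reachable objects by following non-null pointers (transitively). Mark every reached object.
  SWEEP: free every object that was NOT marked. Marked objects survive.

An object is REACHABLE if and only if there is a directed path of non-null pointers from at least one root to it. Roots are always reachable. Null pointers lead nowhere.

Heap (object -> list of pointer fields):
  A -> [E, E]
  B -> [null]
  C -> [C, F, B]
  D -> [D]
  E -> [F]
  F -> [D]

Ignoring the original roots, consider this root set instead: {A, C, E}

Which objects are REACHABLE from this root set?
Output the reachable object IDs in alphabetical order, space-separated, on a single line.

Roots: A C E
Mark A: refs=E E, marked=A
Mark C: refs=C F B, marked=A C
Mark E: refs=F, marked=A C E
Mark F: refs=D, marked=A C E F
Mark B: refs=null, marked=A B C E F
Mark D: refs=D, marked=A B C D E F
Unmarked (collected): (none)

Answer: A B C D E F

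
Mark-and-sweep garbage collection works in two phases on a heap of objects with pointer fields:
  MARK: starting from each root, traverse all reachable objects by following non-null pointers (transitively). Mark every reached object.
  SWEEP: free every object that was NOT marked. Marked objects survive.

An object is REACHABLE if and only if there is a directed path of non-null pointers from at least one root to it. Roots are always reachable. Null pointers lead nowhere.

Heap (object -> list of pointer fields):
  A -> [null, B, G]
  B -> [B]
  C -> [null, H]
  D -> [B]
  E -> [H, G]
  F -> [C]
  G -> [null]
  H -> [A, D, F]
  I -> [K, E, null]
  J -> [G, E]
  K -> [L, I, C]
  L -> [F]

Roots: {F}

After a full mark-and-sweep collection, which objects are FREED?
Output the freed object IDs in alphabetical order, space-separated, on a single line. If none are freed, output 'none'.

Roots: F
Mark F: refs=C, marked=F
Mark C: refs=null H, marked=C F
Mark H: refs=A D F, marked=C F H
Mark A: refs=null B G, marked=A C F H
Mark D: refs=B, marked=A C D F H
Mark B: refs=B, marked=A B C D F H
Mark G: refs=null, marked=A B C D F G H
Unmarked (collected): E I J K L

Answer: E I J K L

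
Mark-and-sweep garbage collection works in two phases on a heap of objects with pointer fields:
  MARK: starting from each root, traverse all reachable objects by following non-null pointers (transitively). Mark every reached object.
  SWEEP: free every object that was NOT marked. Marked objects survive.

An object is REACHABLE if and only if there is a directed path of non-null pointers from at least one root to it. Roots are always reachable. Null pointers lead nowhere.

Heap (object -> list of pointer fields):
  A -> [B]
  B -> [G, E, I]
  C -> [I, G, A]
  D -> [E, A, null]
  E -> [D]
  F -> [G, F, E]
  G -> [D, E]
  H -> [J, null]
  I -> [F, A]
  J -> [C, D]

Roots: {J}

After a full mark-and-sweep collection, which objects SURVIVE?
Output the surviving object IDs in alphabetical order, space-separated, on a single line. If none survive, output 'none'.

Answer: A B C D E F G I J

Derivation:
Roots: J
Mark J: refs=C D, marked=J
Mark C: refs=I G A, marked=C J
Mark D: refs=E A null, marked=C D J
Mark I: refs=F A, marked=C D I J
Mark G: refs=D E, marked=C D G I J
Mark A: refs=B, marked=A C D G I J
Mark E: refs=D, marked=A C D E G I J
Mark F: refs=G F E, marked=A C D E F G I J
Mark B: refs=G E I, marked=A B C D E F G I J
Unmarked (collected): H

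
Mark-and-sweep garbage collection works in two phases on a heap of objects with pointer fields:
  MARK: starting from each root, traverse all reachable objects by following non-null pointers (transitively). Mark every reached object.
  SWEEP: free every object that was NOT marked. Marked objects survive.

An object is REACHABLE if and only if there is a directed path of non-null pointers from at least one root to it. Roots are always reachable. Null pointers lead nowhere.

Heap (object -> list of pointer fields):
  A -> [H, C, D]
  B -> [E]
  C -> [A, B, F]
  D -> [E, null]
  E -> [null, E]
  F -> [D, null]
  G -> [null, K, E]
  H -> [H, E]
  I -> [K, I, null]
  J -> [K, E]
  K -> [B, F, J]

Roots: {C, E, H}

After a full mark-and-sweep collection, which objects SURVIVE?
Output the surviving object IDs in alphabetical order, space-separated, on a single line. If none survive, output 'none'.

Answer: A B C D E F H

Derivation:
Roots: C E H
Mark C: refs=A B F, marked=C
Mark E: refs=null E, marked=C E
Mark H: refs=H E, marked=C E H
Mark A: refs=H C D, marked=A C E H
Mark B: refs=E, marked=A B C E H
Mark F: refs=D null, marked=A B C E F H
Mark D: refs=E null, marked=A B C D E F H
Unmarked (collected): G I J K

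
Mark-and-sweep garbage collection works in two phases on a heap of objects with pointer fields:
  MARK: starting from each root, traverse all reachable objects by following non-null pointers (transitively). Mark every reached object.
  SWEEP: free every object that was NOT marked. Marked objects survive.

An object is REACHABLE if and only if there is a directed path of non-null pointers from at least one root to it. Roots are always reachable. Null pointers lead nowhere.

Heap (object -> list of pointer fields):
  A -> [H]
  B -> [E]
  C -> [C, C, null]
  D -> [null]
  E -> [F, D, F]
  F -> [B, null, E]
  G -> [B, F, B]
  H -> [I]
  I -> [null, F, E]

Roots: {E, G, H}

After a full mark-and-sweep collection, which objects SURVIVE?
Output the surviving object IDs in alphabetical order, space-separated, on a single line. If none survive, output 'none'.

Roots: E G H
Mark E: refs=F D F, marked=E
Mark G: refs=B F B, marked=E G
Mark H: refs=I, marked=E G H
Mark F: refs=B null E, marked=E F G H
Mark D: refs=null, marked=D E F G H
Mark B: refs=E, marked=B D E F G H
Mark I: refs=null F E, marked=B D E F G H I
Unmarked (collected): A C

Answer: B D E F G H I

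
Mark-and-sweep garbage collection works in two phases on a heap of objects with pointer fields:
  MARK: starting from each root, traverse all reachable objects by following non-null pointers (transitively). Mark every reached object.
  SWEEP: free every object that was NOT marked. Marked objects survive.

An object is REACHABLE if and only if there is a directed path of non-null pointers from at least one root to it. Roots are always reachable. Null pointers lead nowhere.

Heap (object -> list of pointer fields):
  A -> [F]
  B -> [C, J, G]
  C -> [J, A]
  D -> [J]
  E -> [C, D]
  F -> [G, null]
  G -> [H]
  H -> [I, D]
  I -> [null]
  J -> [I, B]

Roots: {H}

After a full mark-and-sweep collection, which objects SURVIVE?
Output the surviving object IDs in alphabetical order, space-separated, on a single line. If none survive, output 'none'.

Roots: H
Mark H: refs=I D, marked=H
Mark I: refs=null, marked=H I
Mark D: refs=J, marked=D H I
Mark J: refs=I B, marked=D H I J
Mark B: refs=C J G, marked=B D H I J
Mark C: refs=J A, marked=B C D H I J
Mark G: refs=H, marked=B C D G H I J
Mark A: refs=F, marked=A B C D G H I J
Mark F: refs=G null, marked=A B C D F G H I J
Unmarked (collected): E

Answer: A B C D F G H I J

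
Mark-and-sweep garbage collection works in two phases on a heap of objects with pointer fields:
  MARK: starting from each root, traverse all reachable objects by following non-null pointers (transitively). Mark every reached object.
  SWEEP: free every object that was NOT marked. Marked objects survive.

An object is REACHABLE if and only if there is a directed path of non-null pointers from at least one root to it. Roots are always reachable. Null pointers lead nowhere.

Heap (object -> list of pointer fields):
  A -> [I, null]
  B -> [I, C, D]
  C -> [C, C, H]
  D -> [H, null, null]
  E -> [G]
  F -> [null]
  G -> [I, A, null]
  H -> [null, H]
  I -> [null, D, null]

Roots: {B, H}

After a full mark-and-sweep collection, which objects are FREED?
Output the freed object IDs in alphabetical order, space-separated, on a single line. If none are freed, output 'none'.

Roots: B H
Mark B: refs=I C D, marked=B
Mark H: refs=null H, marked=B H
Mark I: refs=null D null, marked=B H I
Mark C: refs=C C H, marked=B C H I
Mark D: refs=H null null, marked=B C D H I
Unmarked (collected): A E F G

Answer: A E F G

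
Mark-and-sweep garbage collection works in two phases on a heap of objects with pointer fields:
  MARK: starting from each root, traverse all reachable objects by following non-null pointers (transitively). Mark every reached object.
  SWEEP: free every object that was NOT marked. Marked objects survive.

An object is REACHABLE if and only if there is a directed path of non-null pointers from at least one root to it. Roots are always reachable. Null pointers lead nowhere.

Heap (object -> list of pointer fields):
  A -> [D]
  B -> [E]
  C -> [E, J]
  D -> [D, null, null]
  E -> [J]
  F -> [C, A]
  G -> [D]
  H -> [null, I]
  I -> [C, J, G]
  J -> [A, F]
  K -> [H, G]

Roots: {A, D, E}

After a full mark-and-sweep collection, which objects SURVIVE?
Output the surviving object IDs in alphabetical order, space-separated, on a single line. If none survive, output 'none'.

Roots: A D E
Mark A: refs=D, marked=A
Mark D: refs=D null null, marked=A D
Mark E: refs=J, marked=A D E
Mark J: refs=A F, marked=A D E J
Mark F: refs=C A, marked=A D E F J
Mark C: refs=E J, marked=A C D E F J
Unmarked (collected): B G H I K

Answer: A C D E F J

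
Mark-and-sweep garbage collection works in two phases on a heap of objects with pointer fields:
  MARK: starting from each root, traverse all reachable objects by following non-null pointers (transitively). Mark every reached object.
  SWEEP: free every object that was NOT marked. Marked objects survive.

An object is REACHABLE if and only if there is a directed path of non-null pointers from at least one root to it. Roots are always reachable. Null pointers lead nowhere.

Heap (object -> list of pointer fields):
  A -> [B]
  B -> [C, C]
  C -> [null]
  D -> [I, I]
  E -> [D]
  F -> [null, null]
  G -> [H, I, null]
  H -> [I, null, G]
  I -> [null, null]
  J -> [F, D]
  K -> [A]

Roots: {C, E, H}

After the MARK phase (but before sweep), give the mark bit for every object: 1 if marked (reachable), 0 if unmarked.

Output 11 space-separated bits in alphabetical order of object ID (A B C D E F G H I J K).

Answer: 0 0 1 1 1 0 1 1 1 0 0

Derivation:
Roots: C E H
Mark C: refs=null, marked=C
Mark E: refs=D, marked=C E
Mark H: refs=I null G, marked=C E H
Mark D: refs=I I, marked=C D E H
Mark I: refs=null null, marked=C D E H I
Mark G: refs=H I null, marked=C D E G H I
Unmarked (collected): A B F J K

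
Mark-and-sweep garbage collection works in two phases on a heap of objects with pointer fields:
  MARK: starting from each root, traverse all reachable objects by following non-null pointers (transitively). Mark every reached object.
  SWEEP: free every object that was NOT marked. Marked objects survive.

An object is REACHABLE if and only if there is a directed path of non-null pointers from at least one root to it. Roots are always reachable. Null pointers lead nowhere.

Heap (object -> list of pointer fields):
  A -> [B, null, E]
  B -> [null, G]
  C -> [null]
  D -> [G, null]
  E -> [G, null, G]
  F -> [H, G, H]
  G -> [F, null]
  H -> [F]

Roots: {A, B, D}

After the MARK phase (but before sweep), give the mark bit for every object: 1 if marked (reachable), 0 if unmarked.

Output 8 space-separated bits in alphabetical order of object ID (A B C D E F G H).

Answer: 1 1 0 1 1 1 1 1

Derivation:
Roots: A B D
Mark A: refs=B null E, marked=A
Mark B: refs=null G, marked=A B
Mark D: refs=G null, marked=A B D
Mark E: refs=G null G, marked=A B D E
Mark G: refs=F null, marked=A B D E G
Mark F: refs=H G H, marked=A B D E F G
Mark H: refs=F, marked=A B D E F G H
Unmarked (collected): C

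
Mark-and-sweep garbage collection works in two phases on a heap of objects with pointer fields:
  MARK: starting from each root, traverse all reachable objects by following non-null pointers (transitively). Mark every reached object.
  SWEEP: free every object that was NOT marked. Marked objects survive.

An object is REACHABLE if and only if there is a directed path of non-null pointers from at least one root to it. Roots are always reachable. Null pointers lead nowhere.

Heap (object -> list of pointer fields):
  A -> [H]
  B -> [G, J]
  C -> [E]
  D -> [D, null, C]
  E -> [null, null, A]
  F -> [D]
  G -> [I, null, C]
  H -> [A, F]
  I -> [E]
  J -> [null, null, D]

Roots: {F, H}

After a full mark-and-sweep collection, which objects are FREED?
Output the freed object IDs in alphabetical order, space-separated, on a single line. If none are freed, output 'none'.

Roots: F H
Mark F: refs=D, marked=F
Mark H: refs=A F, marked=F H
Mark D: refs=D null C, marked=D F H
Mark A: refs=H, marked=A D F H
Mark C: refs=E, marked=A C D F H
Mark E: refs=null null A, marked=A C D E F H
Unmarked (collected): B G I J

Answer: B G I J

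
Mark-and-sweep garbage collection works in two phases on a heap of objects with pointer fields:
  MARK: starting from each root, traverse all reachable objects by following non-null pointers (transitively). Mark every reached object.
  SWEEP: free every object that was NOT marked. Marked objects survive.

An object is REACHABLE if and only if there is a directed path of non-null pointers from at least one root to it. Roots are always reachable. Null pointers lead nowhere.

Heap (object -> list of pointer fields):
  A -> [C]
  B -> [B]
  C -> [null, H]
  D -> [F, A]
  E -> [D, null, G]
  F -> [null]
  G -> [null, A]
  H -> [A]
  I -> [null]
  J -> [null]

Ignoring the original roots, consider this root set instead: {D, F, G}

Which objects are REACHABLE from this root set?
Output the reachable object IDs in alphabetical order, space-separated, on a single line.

Answer: A C D F G H

Derivation:
Roots: D F G
Mark D: refs=F A, marked=D
Mark F: refs=null, marked=D F
Mark G: refs=null A, marked=D F G
Mark A: refs=C, marked=A D F G
Mark C: refs=null H, marked=A C D F G
Mark H: refs=A, marked=A C D F G H
Unmarked (collected): B E I J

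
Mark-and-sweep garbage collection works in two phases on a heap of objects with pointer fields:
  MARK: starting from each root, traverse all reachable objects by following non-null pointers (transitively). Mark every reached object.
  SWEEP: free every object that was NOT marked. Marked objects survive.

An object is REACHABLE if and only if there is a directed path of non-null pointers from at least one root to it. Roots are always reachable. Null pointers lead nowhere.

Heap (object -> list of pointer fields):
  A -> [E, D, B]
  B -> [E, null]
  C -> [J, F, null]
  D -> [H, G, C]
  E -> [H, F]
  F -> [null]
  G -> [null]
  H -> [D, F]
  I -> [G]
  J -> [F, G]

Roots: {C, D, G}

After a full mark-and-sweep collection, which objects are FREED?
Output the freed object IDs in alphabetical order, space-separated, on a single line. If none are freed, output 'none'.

Roots: C D G
Mark C: refs=J F null, marked=C
Mark D: refs=H G C, marked=C D
Mark G: refs=null, marked=C D G
Mark J: refs=F G, marked=C D G J
Mark F: refs=null, marked=C D F G J
Mark H: refs=D F, marked=C D F G H J
Unmarked (collected): A B E I

Answer: A B E I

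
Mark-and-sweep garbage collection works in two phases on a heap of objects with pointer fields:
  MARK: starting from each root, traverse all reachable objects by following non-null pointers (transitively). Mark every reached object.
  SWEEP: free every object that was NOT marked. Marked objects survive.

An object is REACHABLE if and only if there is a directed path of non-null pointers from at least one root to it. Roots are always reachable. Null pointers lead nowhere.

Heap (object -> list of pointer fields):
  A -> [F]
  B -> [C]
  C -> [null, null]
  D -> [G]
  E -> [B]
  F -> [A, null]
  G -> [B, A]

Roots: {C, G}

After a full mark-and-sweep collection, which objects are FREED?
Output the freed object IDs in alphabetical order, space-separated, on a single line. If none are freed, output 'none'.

Roots: C G
Mark C: refs=null null, marked=C
Mark G: refs=B A, marked=C G
Mark B: refs=C, marked=B C G
Mark A: refs=F, marked=A B C G
Mark F: refs=A null, marked=A B C F G
Unmarked (collected): D E

Answer: D E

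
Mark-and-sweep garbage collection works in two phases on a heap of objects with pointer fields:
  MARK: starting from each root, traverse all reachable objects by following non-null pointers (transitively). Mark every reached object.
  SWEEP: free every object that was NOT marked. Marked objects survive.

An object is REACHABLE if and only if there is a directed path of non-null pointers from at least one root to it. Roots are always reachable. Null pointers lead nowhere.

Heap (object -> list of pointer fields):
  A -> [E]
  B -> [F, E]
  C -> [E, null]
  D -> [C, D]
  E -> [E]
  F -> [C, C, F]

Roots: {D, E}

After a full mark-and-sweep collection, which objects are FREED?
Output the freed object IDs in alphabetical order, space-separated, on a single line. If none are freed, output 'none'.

Roots: D E
Mark D: refs=C D, marked=D
Mark E: refs=E, marked=D E
Mark C: refs=E null, marked=C D E
Unmarked (collected): A B F

Answer: A B F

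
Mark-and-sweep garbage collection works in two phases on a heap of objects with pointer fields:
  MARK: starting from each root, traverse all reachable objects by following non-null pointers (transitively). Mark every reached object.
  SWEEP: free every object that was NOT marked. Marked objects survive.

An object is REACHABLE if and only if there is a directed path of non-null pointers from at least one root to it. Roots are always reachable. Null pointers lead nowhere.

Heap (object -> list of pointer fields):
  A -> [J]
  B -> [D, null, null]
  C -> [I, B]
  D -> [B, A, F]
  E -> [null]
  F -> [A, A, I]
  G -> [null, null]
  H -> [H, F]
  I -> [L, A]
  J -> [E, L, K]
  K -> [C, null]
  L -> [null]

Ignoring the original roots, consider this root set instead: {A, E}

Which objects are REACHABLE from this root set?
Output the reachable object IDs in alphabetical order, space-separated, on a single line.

Roots: A E
Mark A: refs=J, marked=A
Mark E: refs=null, marked=A E
Mark J: refs=E L K, marked=A E J
Mark L: refs=null, marked=A E J L
Mark K: refs=C null, marked=A E J K L
Mark C: refs=I B, marked=A C E J K L
Mark I: refs=L A, marked=A C E I J K L
Mark B: refs=D null null, marked=A B C E I J K L
Mark D: refs=B A F, marked=A B C D E I J K L
Mark F: refs=A A I, marked=A B C D E F I J K L
Unmarked (collected): G H

Answer: A B C D E F I J K L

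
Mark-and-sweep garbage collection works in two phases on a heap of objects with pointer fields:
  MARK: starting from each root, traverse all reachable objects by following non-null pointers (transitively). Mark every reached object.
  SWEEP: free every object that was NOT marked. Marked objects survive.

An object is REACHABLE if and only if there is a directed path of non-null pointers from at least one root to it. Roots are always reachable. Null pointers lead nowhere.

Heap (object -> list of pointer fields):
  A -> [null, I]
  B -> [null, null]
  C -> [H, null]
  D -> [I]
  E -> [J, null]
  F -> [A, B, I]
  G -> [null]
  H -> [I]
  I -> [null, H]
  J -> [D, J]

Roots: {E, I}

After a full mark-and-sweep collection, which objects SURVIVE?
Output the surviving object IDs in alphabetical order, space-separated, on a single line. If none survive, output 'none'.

Answer: D E H I J

Derivation:
Roots: E I
Mark E: refs=J null, marked=E
Mark I: refs=null H, marked=E I
Mark J: refs=D J, marked=E I J
Mark H: refs=I, marked=E H I J
Mark D: refs=I, marked=D E H I J
Unmarked (collected): A B C F G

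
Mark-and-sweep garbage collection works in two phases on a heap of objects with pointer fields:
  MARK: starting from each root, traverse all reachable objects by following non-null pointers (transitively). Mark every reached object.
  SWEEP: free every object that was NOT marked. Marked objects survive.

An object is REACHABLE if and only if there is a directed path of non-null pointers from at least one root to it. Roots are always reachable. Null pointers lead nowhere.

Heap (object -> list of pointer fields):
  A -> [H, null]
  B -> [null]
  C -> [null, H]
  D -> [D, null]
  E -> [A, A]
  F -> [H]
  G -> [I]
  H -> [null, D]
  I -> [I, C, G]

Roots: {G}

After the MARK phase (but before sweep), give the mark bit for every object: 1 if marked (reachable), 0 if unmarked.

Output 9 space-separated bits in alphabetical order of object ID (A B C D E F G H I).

Roots: G
Mark G: refs=I, marked=G
Mark I: refs=I C G, marked=G I
Mark C: refs=null H, marked=C G I
Mark H: refs=null D, marked=C G H I
Mark D: refs=D null, marked=C D G H I
Unmarked (collected): A B E F

Answer: 0 0 1 1 0 0 1 1 1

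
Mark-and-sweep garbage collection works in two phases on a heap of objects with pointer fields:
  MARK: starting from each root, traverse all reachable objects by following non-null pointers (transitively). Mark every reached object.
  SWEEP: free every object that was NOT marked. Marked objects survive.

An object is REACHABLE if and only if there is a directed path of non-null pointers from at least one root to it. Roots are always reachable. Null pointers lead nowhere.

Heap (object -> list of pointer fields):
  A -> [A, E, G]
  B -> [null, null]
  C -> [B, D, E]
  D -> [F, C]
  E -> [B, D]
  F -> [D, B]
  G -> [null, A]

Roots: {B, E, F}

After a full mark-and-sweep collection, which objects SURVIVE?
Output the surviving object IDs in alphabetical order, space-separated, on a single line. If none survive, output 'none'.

Answer: B C D E F

Derivation:
Roots: B E F
Mark B: refs=null null, marked=B
Mark E: refs=B D, marked=B E
Mark F: refs=D B, marked=B E F
Mark D: refs=F C, marked=B D E F
Mark C: refs=B D E, marked=B C D E F
Unmarked (collected): A G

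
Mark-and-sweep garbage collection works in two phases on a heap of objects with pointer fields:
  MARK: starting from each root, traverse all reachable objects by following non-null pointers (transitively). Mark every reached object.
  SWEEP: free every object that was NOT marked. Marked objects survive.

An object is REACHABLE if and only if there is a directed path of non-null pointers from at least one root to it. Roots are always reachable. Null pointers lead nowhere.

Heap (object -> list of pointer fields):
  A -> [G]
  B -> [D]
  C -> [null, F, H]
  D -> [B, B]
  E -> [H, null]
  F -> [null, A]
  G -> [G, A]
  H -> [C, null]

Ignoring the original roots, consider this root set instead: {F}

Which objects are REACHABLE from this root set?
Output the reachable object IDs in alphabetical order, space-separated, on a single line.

Answer: A F G

Derivation:
Roots: F
Mark F: refs=null A, marked=F
Mark A: refs=G, marked=A F
Mark G: refs=G A, marked=A F G
Unmarked (collected): B C D E H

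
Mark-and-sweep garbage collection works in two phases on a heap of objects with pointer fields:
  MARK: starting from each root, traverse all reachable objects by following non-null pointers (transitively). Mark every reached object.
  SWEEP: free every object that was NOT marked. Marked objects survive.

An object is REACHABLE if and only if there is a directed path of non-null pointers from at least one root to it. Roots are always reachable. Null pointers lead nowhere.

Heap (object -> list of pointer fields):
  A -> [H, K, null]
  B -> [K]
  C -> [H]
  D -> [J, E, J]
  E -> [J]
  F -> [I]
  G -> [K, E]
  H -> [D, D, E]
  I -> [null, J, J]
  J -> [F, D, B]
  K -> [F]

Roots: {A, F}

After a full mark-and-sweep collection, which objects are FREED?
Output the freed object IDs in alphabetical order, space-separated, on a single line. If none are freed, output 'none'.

Roots: A F
Mark A: refs=H K null, marked=A
Mark F: refs=I, marked=A F
Mark H: refs=D D E, marked=A F H
Mark K: refs=F, marked=A F H K
Mark I: refs=null J J, marked=A F H I K
Mark D: refs=J E J, marked=A D F H I K
Mark E: refs=J, marked=A D E F H I K
Mark J: refs=F D B, marked=A D E F H I J K
Mark B: refs=K, marked=A B D E F H I J K
Unmarked (collected): C G

Answer: C G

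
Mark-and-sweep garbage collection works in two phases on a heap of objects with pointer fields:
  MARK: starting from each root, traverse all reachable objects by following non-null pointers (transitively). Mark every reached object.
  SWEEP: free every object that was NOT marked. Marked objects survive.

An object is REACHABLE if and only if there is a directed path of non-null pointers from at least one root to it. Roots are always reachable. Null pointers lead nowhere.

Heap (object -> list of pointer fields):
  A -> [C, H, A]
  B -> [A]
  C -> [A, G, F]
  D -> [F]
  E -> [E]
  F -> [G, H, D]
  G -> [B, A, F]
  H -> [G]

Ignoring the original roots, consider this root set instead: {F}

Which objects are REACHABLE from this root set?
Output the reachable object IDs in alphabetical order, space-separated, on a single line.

Roots: F
Mark F: refs=G H D, marked=F
Mark G: refs=B A F, marked=F G
Mark H: refs=G, marked=F G H
Mark D: refs=F, marked=D F G H
Mark B: refs=A, marked=B D F G H
Mark A: refs=C H A, marked=A B D F G H
Mark C: refs=A G F, marked=A B C D F G H
Unmarked (collected): E

Answer: A B C D F G H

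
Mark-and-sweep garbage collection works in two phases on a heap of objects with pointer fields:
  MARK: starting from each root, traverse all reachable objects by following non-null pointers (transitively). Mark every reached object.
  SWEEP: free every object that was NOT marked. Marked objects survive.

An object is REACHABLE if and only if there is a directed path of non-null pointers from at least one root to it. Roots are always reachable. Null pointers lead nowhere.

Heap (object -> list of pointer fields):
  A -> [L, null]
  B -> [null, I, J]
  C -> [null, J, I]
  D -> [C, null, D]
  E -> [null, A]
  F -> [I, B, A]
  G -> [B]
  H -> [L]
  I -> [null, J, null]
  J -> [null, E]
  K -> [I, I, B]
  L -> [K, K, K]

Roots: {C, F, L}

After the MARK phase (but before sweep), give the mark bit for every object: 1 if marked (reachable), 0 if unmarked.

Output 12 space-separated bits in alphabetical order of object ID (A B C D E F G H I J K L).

Roots: C F L
Mark C: refs=null J I, marked=C
Mark F: refs=I B A, marked=C F
Mark L: refs=K K K, marked=C F L
Mark J: refs=null E, marked=C F J L
Mark I: refs=null J null, marked=C F I J L
Mark B: refs=null I J, marked=B C F I J L
Mark A: refs=L null, marked=A B C F I J L
Mark K: refs=I I B, marked=A B C F I J K L
Mark E: refs=null A, marked=A B C E F I J K L
Unmarked (collected): D G H

Answer: 1 1 1 0 1 1 0 0 1 1 1 1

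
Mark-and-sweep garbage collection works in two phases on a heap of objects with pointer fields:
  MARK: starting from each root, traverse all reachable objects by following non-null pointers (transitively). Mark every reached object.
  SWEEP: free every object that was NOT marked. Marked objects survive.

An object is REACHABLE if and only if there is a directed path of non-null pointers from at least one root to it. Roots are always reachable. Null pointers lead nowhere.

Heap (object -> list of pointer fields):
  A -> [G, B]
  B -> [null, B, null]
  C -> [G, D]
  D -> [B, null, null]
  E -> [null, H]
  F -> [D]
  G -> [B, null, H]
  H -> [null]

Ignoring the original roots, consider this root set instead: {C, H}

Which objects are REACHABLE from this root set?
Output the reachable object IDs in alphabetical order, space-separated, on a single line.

Answer: B C D G H

Derivation:
Roots: C H
Mark C: refs=G D, marked=C
Mark H: refs=null, marked=C H
Mark G: refs=B null H, marked=C G H
Mark D: refs=B null null, marked=C D G H
Mark B: refs=null B null, marked=B C D G H
Unmarked (collected): A E F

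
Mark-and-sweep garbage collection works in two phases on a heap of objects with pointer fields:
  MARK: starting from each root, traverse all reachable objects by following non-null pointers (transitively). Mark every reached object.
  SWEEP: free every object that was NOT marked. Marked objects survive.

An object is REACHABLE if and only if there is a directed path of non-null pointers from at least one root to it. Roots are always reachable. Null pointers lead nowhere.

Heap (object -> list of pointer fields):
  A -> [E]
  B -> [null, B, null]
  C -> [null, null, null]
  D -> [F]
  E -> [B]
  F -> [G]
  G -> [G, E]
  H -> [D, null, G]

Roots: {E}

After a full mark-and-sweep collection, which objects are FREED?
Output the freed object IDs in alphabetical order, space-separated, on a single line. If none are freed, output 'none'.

Roots: E
Mark E: refs=B, marked=E
Mark B: refs=null B null, marked=B E
Unmarked (collected): A C D F G H

Answer: A C D F G H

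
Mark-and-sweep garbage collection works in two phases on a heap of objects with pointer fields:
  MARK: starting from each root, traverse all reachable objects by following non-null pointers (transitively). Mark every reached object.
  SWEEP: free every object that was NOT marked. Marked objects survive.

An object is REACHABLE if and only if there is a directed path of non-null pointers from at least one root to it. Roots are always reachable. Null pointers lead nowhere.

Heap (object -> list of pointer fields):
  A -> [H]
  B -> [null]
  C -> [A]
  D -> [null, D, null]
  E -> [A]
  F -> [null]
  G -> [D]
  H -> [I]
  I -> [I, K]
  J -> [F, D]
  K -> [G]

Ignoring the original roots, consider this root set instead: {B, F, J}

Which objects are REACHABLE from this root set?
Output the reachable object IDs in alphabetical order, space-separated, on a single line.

Answer: B D F J

Derivation:
Roots: B F J
Mark B: refs=null, marked=B
Mark F: refs=null, marked=B F
Mark J: refs=F D, marked=B F J
Mark D: refs=null D null, marked=B D F J
Unmarked (collected): A C E G H I K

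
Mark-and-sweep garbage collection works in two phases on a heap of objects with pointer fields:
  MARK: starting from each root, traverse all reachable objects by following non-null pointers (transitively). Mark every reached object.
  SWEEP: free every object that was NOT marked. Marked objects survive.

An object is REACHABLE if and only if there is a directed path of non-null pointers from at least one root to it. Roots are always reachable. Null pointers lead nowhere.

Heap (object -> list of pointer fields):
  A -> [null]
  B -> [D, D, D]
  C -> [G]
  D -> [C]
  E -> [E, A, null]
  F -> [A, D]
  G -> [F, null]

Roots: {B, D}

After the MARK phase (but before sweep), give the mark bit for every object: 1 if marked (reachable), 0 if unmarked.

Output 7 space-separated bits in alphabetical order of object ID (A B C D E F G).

Answer: 1 1 1 1 0 1 1

Derivation:
Roots: B D
Mark B: refs=D D D, marked=B
Mark D: refs=C, marked=B D
Mark C: refs=G, marked=B C D
Mark G: refs=F null, marked=B C D G
Mark F: refs=A D, marked=B C D F G
Mark A: refs=null, marked=A B C D F G
Unmarked (collected): E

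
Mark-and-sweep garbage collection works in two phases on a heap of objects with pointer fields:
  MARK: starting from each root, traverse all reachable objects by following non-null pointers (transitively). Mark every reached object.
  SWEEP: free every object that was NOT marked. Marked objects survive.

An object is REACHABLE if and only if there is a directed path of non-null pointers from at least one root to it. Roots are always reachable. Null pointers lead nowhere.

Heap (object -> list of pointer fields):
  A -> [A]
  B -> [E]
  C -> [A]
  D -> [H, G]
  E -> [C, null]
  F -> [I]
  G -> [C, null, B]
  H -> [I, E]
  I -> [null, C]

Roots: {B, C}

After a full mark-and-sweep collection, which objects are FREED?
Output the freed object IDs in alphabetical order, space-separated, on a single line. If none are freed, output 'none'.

Roots: B C
Mark B: refs=E, marked=B
Mark C: refs=A, marked=B C
Mark E: refs=C null, marked=B C E
Mark A: refs=A, marked=A B C E
Unmarked (collected): D F G H I

Answer: D F G H I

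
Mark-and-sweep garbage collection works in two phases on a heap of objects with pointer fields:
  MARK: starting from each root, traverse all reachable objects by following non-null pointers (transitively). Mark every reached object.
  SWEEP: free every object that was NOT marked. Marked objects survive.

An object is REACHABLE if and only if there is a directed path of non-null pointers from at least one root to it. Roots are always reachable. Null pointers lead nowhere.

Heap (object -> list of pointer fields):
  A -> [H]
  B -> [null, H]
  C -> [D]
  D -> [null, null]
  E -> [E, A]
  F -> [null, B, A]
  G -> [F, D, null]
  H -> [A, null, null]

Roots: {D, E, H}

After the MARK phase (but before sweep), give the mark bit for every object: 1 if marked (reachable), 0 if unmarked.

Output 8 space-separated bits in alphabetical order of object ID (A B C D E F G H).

Roots: D E H
Mark D: refs=null null, marked=D
Mark E: refs=E A, marked=D E
Mark H: refs=A null null, marked=D E H
Mark A: refs=H, marked=A D E H
Unmarked (collected): B C F G

Answer: 1 0 0 1 1 0 0 1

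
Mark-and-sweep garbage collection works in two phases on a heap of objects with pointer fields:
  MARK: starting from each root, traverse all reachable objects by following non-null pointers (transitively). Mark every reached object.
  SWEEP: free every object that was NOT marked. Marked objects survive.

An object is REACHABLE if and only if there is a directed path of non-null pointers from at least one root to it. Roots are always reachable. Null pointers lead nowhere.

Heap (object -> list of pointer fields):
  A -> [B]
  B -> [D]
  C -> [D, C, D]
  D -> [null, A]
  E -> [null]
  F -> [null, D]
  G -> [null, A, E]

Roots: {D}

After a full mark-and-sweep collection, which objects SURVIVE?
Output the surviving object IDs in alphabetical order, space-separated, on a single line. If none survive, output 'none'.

Roots: D
Mark D: refs=null A, marked=D
Mark A: refs=B, marked=A D
Mark B: refs=D, marked=A B D
Unmarked (collected): C E F G

Answer: A B D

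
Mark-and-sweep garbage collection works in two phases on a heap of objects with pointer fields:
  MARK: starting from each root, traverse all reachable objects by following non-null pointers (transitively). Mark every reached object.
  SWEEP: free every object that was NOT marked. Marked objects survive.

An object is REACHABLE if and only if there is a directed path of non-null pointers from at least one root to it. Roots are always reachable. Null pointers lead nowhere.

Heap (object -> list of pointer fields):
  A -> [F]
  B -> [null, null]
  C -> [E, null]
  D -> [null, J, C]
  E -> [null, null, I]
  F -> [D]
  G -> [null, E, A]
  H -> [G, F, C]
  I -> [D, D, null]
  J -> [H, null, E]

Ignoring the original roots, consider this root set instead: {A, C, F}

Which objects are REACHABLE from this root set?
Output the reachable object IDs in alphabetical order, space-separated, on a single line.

Answer: A C D E F G H I J

Derivation:
Roots: A C F
Mark A: refs=F, marked=A
Mark C: refs=E null, marked=A C
Mark F: refs=D, marked=A C F
Mark E: refs=null null I, marked=A C E F
Mark D: refs=null J C, marked=A C D E F
Mark I: refs=D D null, marked=A C D E F I
Mark J: refs=H null E, marked=A C D E F I J
Mark H: refs=G F C, marked=A C D E F H I J
Mark G: refs=null E A, marked=A C D E F G H I J
Unmarked (collected): B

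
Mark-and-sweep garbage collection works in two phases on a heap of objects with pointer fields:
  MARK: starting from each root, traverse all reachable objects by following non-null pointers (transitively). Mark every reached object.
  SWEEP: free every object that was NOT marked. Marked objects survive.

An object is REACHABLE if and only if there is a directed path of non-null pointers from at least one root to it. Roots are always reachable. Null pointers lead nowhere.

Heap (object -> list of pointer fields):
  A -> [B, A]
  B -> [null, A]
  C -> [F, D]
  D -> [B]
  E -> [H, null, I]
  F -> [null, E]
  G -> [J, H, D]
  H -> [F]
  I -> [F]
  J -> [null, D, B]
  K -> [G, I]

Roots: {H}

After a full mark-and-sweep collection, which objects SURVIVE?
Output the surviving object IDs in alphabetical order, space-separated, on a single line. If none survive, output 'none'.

Roots: H
Mark H: refs=F, marked=H
Mark F: refs=null E, marked=F H
Mark E: refs=H null I, marked=E F H
Mark I: refs=F, marked=E F H I
Unmarked (collected): A B C D G J K

Answer: E F H I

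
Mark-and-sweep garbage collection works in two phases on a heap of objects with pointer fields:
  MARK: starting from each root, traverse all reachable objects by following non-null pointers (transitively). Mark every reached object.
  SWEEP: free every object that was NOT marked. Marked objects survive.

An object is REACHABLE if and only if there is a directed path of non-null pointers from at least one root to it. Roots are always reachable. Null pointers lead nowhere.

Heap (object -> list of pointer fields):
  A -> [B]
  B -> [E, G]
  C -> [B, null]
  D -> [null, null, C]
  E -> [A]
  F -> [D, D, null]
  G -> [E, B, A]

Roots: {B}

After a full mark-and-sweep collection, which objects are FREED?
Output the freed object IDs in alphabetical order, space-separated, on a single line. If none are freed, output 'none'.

Roots: B
Mark B: refs=E G, marked=B
Mark E: refs=A, marked=B E
Mark G: refs=E B A, marked=B E G
Mark A: refs=B, marked=A B E G
Unmarked (collected): C D F

Answer: C D F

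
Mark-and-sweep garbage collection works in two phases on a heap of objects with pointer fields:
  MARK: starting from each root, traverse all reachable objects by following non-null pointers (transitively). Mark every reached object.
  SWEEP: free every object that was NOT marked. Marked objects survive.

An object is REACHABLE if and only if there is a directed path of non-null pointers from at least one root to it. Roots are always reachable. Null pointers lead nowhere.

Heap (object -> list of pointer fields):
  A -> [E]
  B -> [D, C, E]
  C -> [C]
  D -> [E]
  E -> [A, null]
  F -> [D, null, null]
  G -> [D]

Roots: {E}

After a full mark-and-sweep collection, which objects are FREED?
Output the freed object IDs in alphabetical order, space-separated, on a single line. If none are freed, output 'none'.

Roots: E
Mark E: refs=A null, marked=E
Mark A: refs=E, marked=A E
Unmarked (collected): B C D F G

Answer: B C D F G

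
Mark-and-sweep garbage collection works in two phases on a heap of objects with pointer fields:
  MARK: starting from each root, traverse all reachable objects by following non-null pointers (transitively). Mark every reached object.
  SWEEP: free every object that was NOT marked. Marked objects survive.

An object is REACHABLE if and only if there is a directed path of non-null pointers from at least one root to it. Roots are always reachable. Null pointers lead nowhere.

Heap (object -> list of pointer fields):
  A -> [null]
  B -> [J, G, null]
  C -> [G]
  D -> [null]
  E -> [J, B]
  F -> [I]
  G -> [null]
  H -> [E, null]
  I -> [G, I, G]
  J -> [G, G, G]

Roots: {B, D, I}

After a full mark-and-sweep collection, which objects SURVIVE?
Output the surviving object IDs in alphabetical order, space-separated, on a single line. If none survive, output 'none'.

Answer: B D G I J

Derivation:
Roots: B D I
Mark B: refs=J G null, marked=B
Mark D: refs=null, marked=B D
Mark I: refs=G I G, marked=B D I
Mark J: refs=G G G, marked=B D I J
Mark G: refs=null, marked=B D G I J
Unmarked (collected): A C E F H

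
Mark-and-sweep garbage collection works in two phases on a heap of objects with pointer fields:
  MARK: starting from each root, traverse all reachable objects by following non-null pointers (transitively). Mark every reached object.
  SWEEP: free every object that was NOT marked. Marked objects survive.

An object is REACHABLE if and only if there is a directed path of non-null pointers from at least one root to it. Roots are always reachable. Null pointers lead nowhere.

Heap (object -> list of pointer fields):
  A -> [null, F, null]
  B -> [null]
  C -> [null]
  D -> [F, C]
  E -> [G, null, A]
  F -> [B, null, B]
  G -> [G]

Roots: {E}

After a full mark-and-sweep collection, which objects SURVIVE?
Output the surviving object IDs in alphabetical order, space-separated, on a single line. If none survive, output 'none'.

Roots: E
Mark E: refs=G null A, marked=E
Mark G: refs=G, marked=E G
Mark A: refs=null F null, marked=A E G
Mark F: refs=B null B, marked=A E F G
Mark B: refs=null, marked=A B E F G
Unmarked (collected): C D

Answer: A B E F G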